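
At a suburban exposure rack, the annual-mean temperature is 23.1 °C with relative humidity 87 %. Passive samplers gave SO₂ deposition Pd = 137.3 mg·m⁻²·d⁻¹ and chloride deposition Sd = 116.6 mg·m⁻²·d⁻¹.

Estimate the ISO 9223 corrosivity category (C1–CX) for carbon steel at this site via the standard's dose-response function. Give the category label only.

carbon steel: T>10 °C ⇒ hinge -0.054·(23.1−10) = -0.7074
  SO₂ term: 1.77·137.3^0.52·exp(0.02·87-0.7074) = 64.27
  Cl⁻ term: 0.102·116.6^0.62·exp(0.033·87+0.04·23.1) = 86.72
  sum: 64.27 + 86.72 → r_corr = 151 μm/a
ISO 9223 Table 2 (carbon steel): 80 < 151 ≤ 200 μm/a ⇒ C5

C5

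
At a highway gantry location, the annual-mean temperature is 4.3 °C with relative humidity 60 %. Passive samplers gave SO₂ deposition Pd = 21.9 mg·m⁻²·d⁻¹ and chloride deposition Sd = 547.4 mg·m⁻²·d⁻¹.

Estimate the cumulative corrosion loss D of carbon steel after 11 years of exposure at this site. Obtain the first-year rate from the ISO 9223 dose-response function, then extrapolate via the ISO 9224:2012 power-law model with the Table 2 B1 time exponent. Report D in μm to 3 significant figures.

carbon steel: T≤10 °C ⇒ hinge +0.150·(4.3−10) = -0.8550
  sulphur-dioxide contribution → 12.44 μm/a
  chloride contribution → 43.75 μm/a
  ⇒ r_corr(carbon steel) = 56.19 μm/a
ISO 9224: D(t) = r_corr · t^b with b = 0.523 (carbon steel, B1)
  D(11) = 56.19 × 11^0.523 = 56.19 × 3.505 = 196.9 μm

D(11) = 197 μm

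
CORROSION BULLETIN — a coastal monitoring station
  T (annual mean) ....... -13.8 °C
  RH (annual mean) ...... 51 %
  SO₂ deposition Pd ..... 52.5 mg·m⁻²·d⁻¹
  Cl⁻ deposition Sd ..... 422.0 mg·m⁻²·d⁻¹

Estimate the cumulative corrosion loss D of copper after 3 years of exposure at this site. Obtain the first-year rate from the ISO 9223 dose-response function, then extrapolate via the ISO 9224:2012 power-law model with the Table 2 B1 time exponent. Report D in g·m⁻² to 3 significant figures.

copper: T≤10 °C ⇒ hinge +0.126·(-13.8−10) = -2.9988
  sulphur-dioxide contribution → 0.015 μm/a
  chloride contribution → 0.1672 μm/a
  total first-year rate 0.1822 μm/a
Power-law: D(3) = r_corr · 3^0.667
  D(3) = 0.1822 × 3^0.667 = 0.1822 × 2.081 = 0.3791 μm
  Mass loss = 0.3791 μm × 8.96 g/cm³ = 3.397 g·m⁻²

D(3) = 3.40 g·m⁻²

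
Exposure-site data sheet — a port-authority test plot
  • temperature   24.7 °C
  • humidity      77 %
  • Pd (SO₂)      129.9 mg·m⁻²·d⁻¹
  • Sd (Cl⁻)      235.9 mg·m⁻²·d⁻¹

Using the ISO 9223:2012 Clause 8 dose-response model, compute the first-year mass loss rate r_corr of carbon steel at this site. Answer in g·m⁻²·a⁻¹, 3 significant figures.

carbon steel: T>10 °C ⇒ hinge -0.054·(24.7−10) = -0.7938
  sulphur-dioxide contribution → 46.89 μm/a
  chloride contribution → 102.9 μm/a
  total first-year rate 149.8 μm/a
Convert to mass loss: 149.8 μm/a × 7.85 g/cm³ = 1176 g·m⁻²·a⁻¹

r_corr = 1.18e+03 g·m⁻²·a⁻¹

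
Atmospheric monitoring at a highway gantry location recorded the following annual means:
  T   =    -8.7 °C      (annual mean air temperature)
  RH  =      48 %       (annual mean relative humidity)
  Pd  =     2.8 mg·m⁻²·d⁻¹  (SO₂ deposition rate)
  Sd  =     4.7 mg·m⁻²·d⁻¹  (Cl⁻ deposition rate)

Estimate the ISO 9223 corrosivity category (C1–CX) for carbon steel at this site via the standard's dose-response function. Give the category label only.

C2

carbon steel: f(T) = +0.150·(T−10) [T≤10 °C] = -2.8050
  sulphur-dioxide contribution → 0.4778 μm/a
  chloride contribution → 0.9164 μm/a
  ⇒ r_corr(carbon steel) = 1.394 μm/a
ISO 9223 Table 2 (carbon steel): 1.3 < 1.39 ≤ 25 μm/a ⇒ C2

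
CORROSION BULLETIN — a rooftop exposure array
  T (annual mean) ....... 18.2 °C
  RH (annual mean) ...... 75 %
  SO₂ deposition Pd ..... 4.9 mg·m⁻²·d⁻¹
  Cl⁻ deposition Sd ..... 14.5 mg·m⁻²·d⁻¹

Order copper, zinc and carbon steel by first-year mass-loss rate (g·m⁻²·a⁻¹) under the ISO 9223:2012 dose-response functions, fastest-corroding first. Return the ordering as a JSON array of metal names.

["carbon steel", "copper", "zinc"]

copper: T>10 °C ⇒ hinge -0.080·(18.2−10) = -0.6560
  sulphur-dioxide contribution → 0.3472 μm/a
  chloride contribution → 0.7659 μm/a
  total first-year rate 1.113 μm/a
  mass loss = 1.113 μm/a × 8.96 g/cm³ = 9.974 g·m⁻²·a⁻¹
zinc: T>10 °C ⇒ hinge -0.071·(18.2−10) = -0.5822
  sulphur-dioxide contribution → 0.4568 μm/a
  chloride contribution → 0.6878 μm/a
  total first-year rate 1.145 μm/a
  mass loss = 1.145 μm/a × 7.14 g/cm³ = 8.172 g·m⁻²·a⁻¹
carbon steel: T>10 °C ⇒ hinge -0.054·(18.2−10) = -0.4428
  sulphur-dioxide contribution → 11.64 μm/a
  chloride contribution → 13.17 μm/a
  total first-year rate 24.81 μm/a
  mass loss = 24.81 μm/a × 7.85 g/cm³ = 194.8 g·m⁻²·a⁻¹
Ordering by g·m⁻²·a⁻¹: carbon steel (195) > copper (9.97) > zinc (8.17)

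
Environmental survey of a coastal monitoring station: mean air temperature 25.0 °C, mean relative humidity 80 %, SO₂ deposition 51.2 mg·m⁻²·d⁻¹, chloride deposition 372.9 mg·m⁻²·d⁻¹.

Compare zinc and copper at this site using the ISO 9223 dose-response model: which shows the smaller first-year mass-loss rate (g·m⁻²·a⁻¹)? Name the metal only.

zinc: T>10 °C ⇒ hinge -0.071·(25.0−10) = -1.0650
  Pd branch = 0.0129·Pd^0.44·e^(0.046·RH+f) = 0.9962 μm/a
  Sd branch = 0.0175·Sd^0.57·e^(0.008·RH+0.085·T) = 8.122 μm/a
  sum: 0.9962 + 8.122 → r_corr = 9.118 μm/a
  mass loss = 9.118 μm/a × 7.14 g/cm³ = 65.1 g·m⁻²·a⁻¹
copper: temperature factor f = -0.080·(15.0) = -1.2000
  SO₂ term: 0.0053·51.2^0.26·exp(0.059·80-1.2000) = 0.4982
  Cl⁻ term: 0.01025·372.9^0.27·exp(0.036·80+0.049·25.0) = 3.075
  r_corr = 0.4982 + 3.075 = 3.573 μm/a
  mass loss = 3.573 μm/a × 8.96 g/cm³ = 32.02 g·m⁻²·a⁻¹
Ordering by g·m⁻²·a⁻¹: zinc (65.1) > copper (32)

copper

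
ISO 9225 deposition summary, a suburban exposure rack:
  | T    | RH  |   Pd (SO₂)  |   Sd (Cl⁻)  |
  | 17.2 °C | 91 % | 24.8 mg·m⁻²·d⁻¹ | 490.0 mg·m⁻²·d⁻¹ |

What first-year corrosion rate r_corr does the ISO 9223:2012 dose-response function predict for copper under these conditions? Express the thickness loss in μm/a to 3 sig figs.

r_corr = 4.83 μm/a

copper: T>10 °C ⇒ hinge -0.080·(17.2−10) = -0.5760
  sulphur-dioxide contribution → 1.474 μm/a
  chloride contribution → 3.356 μm/a
  ⇒ r_corr(copper) = 4.83 μm/a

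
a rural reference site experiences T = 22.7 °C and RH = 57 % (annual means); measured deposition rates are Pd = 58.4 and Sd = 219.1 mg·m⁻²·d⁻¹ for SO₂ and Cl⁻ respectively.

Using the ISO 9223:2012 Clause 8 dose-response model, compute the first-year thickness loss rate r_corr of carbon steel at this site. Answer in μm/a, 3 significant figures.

carbon steel: T>10 °C ⇒ hinge -0.054·(22.7−10) = -0.6858
  SO₂ term: 1.77·58.4^0.52·exp(0.02·57-0.6858) = 23.11
  Sd branch = 0.102·Sd^0.62·e^(0.033·RH+0.04·T) = 46.89 μm/a
  sum: 23.11 + 46.89 → r_corr = 69.99 μm/a

r_corr = 70.0 μm/a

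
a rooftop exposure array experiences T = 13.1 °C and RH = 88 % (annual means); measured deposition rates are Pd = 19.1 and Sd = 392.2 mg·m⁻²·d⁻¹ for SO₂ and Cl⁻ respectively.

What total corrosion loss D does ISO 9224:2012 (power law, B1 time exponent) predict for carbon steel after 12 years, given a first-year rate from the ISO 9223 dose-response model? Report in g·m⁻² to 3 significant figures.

D(12) = 4.83e+03 g·m⁻²

carbon steel: f(T) = -0.054·(T−10) [T>10 °C] = -0.1674
  SO₂ term: 1.77·19.1^0.52·exp(0.02·88-0.1674) = 40.34
  Sd branch = 0.102·Sd^0.62·e^(0.033·RH+0.04·T) = 127.4 μm/a
  sum: 40.34 + 127.4 → r_corr = 167.8 μm/a
Long-term exponent b (ISO 9224 Table 2, B1) = 0.523
  D(12) = 167.8 × 12^0.523 = 167.8 × 3.668 = 615.4 μm
  Mass loss = 615.4 μm × 7.85 g/cm³ = 4831 g·m⁻²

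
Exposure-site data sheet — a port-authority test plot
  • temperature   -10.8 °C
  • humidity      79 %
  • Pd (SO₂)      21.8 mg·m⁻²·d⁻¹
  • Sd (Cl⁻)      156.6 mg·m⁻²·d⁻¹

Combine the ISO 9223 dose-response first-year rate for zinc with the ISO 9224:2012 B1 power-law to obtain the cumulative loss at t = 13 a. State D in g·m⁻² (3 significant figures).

zinc: f(T) = +0.038·(T−10) [T≤10 °C] = -0.7904
  SO₂ term: 0.0129·21.8^0.44·exp(0.046·79-0.7904) = 0.8599
  Sd branch = 0.0175·Sd^0.57·e^(0.008·RH+0.085·T) = 0.2343 μm/a
  sum: 0.8599 + 0.2343 → r_corr = 1.094 μm/a
Power-law: D(13) = r_corr · 13^0.813
  D(13) = 1.094 × 13^0.813 = 1.094 × 8.047 = 8.806 μm
  Mass loss = 8.806 μm × 7.14 g/cm³ = 62.87 g·m⁻²

D(13) = 62.9 g·m⁻²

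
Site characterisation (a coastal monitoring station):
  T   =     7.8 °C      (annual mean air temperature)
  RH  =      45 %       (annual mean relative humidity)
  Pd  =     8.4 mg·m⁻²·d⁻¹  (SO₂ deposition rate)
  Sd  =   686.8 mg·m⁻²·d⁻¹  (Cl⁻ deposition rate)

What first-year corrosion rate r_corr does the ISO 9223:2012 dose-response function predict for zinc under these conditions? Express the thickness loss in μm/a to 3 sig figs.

zinc: T≤10 °C ⇒ hinge +0.038·(7.8−10) = -0.0836
  Pd branch = 0.0129·Pd^0.44·e^(0.046·RH+f) = 0.2399 μm/a
  Cl⁻ term: 0.0175·686.8^0.57·exp(0.008·45+0.085·7.8) = 2.015
  r_corr = 0.2399 + 2.015 = 2.255 μm/a

r_corr = 2.26 μm/a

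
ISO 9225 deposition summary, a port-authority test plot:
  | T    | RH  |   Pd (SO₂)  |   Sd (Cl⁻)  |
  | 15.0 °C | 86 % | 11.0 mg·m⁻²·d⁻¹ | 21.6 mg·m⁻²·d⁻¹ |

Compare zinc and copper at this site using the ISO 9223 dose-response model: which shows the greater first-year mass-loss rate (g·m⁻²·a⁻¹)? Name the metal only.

copper

zinc: temperature factor f = -0.071·(5.0) = -0.3550
  SO₂ term: 0.0129·11.0^0.44·exp(0.046·86-0.3550) = 1.357
  Sd branch = 0.0175·Sd^0.57·e^(0.008·RH+0.085·T) = 0.7181 μm/a
  sum: 1.357 + 0.7181 → r_corr = 2.075 μm/a
  mass loss = 2.075 μm/a × 7.14 g/cm³ = 14.82 g·m⁻²·a⁻¹
copper: f(T) = -0.080·(T−10) [T>10 °C] = -0.4000
  Pd branch = 0.0053·Pd^0.26·e^(0.059·RH+f) = 1.059 μm/a
  Cl⁻ term: 0.01025·21.6^0.27·exp(0.036·86+0.049·15.0) = 1.083
  r_corr = 1.059 + 1.083 = 2.143 μm/a
  mass loss = 2.143 μm/a × 8.96 g/cm³ = 19.2 g·m⁻²·a⁻¹
Ordering by g·m⁻²·a⁻¹: copper (19.2) > zinc (14.8)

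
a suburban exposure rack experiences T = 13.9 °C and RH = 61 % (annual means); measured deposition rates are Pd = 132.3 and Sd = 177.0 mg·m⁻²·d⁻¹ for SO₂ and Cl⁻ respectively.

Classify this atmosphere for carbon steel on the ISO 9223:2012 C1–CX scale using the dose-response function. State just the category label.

carbon steel: T>10 °C ⇒ hinge -0.054·(13.9−10) = -0.2106
  Pd branch = 1.77·Pd^0.52·e^(0.02·RH+f) = 61.6 μm/a
  Cl⁻ term: 0.102·177.0^0.62·exp(0.033·61+0.04·13.9) = 32.96
  r_corr = 61.6 + 32.96 = 94.56 μm/a
ISO 9223 Table 2 (carbon steel): 80 < 94.6 ≤ 200 μm/a ⇒ C5

C5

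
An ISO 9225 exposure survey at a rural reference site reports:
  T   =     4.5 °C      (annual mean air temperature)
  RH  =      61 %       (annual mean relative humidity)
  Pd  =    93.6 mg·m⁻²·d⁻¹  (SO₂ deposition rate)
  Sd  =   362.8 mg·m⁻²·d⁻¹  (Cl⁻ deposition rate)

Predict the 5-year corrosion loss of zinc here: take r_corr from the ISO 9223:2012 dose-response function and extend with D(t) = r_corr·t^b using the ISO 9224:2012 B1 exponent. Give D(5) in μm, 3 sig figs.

zinc: T≤10 °C ⇒ hinge +0.038·(4.5−10) = -0.2090
  SO₂ term: 0.0129·93.6^0.44·exp(0.046·61-0.2090) = 1.276
  Sd branch = 0.0175·Sd^0.57·e^(0.008·RH+0.085·T) = 1.203 μm/a
  sum: 1.276 + 1.203 → r_corr = 2.478 μm/a
ISO 9224: D(t) = r_corr · t^b with b = 0.813 (zinc, B1)
  D(5) = 2.478 × 5^0.813 = 2.478 × 3.701 = 9.172 μm

D(5) = 9.17 μm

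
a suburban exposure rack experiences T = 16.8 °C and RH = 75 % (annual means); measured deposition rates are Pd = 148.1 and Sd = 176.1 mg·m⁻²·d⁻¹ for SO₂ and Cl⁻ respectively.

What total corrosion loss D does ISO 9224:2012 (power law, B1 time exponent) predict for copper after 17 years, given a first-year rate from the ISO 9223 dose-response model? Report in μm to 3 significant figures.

D(17) = 15.5 μm

copper: temperature factor f = -0.080·(6.8) = -0.5440
  Pd branch = 0.0053·Pd^0.26·e^(0.059·RH+f) = 0.9421 μm/a
  Sd branch = 0.01025·Sd^0.27·e^(0.036·RH+0.049·T) = 1.403 μm/a
  sum: 0.9421 + 1.403 → r_corr = 2.346 μm/a
Long-term exponent b (ISO 9224 Table 2, B1) = 0.667
  D(17) = 2.346 × 17^0.667 = 2.346 × 6.618 = 15.52 μm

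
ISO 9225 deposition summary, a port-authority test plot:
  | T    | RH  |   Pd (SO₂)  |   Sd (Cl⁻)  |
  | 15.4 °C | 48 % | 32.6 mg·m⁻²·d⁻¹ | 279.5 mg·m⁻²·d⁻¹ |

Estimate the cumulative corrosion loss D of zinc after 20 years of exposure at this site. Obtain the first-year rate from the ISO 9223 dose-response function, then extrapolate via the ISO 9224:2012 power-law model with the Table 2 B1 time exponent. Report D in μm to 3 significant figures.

zinc: T>10 °C ⇒ hinge -0.071·(15.4−10) = -0.3834
  Pd branch = 0.0129·Pd^0.44·e^(0.046·RH+f) = 0.3705 μm/a
  Sd branch = 0.0175·Sd^0.57·e^(0.008·RH+0.085·T) = 2.359 μm/a
  r_corr = 0.3705 + 2.359 = 2.73 μm/a
Long-term exponent b (ISO 9224 Table 2, B1) = 0.813
  D(20) = 2.73 × 20^0.813 = 2.73 × 11.42 = 31.18 μm

D(20) = 31.2 μm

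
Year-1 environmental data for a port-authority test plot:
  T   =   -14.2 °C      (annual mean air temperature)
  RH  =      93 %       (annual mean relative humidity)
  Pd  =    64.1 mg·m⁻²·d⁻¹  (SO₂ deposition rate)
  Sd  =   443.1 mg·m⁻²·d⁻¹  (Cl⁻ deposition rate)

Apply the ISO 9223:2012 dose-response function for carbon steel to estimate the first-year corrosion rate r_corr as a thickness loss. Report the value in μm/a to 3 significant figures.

r_corr = 57.0 μm/a

carbon steel: T≤10 °C ⇒ hinge +0.150·(-14.2−10) = -3.6300
  Pd branch = 1.77·Pd^0.52·e^(0.02·RH+f) = 2.623 μm/a
  Sd branch = 0.102·Sd^0.62·e^(0.033·RH+0.04·T) = 54.4 μm/a
  sum: 2.623 + 54.4 → r_corr = 57.02 μm/a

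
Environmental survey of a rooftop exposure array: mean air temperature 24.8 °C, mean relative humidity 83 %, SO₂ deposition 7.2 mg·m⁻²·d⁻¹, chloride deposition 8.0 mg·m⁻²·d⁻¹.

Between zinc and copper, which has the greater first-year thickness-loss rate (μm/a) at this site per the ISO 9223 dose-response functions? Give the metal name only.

copper

zinc: f(T) = -0.071·(T−10) [T>10 °C] = -1.0508
  Pd branch = 0.0129·Pd^0.44·e^(0.046·RH+f) = 0.4893 μm/a
  Cl⁻ term: 0.0175·8.0^0.57·exp(0.008·83+0.085·24.8) = 0.9155
  r_corr = 0.4893 + 0.9155 = 1.405 μm/a
copper: f(T) = -0.080·(T−10) [T>10 °C] = -1.1840
  SO₂ term: 0.0053·7.2^0.26·exp(0.059·83-1.1840) = 0.3628
  Cl⁻ term: 0.01025·8.0^0.27·exp(0.036·83+0.049·24.8) = 1.202
  sum: 0.3628 + 1.202 → r_corr = 1.565 μm/a
Ordering by μm/a: copper (1.57) > zinc (1.4)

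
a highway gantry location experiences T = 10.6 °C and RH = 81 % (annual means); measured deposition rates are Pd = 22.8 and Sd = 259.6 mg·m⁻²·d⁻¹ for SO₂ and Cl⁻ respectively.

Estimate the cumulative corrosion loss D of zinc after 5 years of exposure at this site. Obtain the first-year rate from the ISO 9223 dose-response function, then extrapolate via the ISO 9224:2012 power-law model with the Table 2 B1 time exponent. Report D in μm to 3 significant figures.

D(5) = 14.8 μm

zinc: temperature factor f = -0.071·(0.6) = -0.0426
  SO₂ term: 0.0129·22.8^0.44·exp(0.046·81-0.0426) = 2.031
  Sd branch = 0.0175·Sd^0.57·e^(0.008·RH+0.085·T) = 1.958 μm/a
  sum: 2.031 + 1.958 → r_corr = 3.99 μm/a
Long-term exponent b (ISO 9224 Table 2, B1) = 0.813
  D(5) = 3.99 × 5^0.813 = 3.99 × 3.701 = 14.76 μm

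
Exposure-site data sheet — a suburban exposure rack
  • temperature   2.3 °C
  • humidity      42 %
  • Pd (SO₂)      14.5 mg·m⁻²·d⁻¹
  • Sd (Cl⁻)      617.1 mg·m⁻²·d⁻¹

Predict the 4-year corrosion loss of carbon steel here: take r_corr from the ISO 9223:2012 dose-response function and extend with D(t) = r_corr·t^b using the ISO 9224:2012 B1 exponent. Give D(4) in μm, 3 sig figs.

D(4) = 60.3 μm

carbon steel: f(T) = +0.150·(T−10) [T≤10 °C] = -1.1550
  SO₂ term: 1.77·14.5^0.52·exp(0.02·42-1.1550) = 5.189
  Cl⁻ term: 0.102·617.1^0.62·exp(0.033·42+0.04·2.3) = 24.02
  r_corr = 5.189 + 24.02 = 29.21 μm/a
ISO 9224: D(t) = r_corr · t^b with b = 0.523 (carbon steel, B1)
  D(4) = 29.21 × 4^0.523 = 29.21 × 2.065 = 60.3 μm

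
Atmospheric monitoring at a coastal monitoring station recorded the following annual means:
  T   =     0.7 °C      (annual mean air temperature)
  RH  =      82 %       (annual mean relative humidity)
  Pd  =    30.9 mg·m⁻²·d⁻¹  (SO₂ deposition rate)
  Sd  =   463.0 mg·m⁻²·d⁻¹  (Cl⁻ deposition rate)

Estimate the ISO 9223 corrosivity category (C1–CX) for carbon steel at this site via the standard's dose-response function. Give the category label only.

C5

carbon steel: T≤10 °C ⇒ hinge +0.150·(0.7−10) = -1.3950
  Pd branch = 1.77·Pd^0.52·e^(0.02·RH+f) = 13.46 μm/a
  Sd branch = 0.102·Sd^0.62·e^(0.033·RH+0.04·T) = 70.57 μm/a
  r_corr = 13.46 + 70.57 = 84.03 μm/a
Category bounds: 80…200 μm/a bracket r_corr ⇒ C5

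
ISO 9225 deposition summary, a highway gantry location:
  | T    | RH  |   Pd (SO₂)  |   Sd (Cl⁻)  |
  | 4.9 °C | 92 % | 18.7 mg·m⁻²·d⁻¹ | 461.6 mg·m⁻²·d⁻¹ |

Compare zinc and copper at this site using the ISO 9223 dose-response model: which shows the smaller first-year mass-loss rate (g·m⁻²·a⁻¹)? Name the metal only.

zinc: f(T) = +0.038·(T−10) [T≤10 °C] = -0.1938
  SO₂ term: 0.0129·18.7^0.44·exp(0.046·92-0.1938) = 2.654
  Cl⁻ term: 0.0175·461.6^0.57·exp(0.008·92+0.085·4.9) = 1.829
  r_corr = 2.654 + 1.829 = 4.483 μm/a
  mass loss = 4.483 μm/a × 7.14 g/cm³ = 32.01 g·m⁻²·a⁻¹
copper: T≤10 °C ⇒ hinge +0.126·(4.9−10) = -0.6426
  Pd branch = 0.0053·Pd^0.26·e^(0.059·RH+f) = 1.359 μm/a
  Cl⁻ term: 0.01025·461.6^0.27·exp(0.036·92+0.049·4.9) = 1.874
  r_corr = 1.359 + 1.874 = 3.233 μm/a
  mass loss = 3.233 μm/a × 8.96 g/cm³ = 28.97 g·m⁻²·a⁻¹
Ordering by g·m⁻²·a⁻¹: zinc (32) > copper (29)

copper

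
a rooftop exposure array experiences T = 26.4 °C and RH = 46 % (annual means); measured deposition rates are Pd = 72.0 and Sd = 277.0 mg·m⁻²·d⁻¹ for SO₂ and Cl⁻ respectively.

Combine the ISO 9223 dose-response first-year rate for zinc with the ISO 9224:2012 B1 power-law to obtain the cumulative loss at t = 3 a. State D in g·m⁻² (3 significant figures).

zinc: f(T) = -0.071·(T−10) [T>10 °C] = -1.1644
  Pd branch = 0.0129·Pd^0.44·e^(0.046·RH+f) = 0.2193 μm/a
  Cl⁻ term: 0.0175·277.0^0.57·exp(0.008·46+0.085·26.4) = 5.883
  sum: 0.2193 + 5.883 → r_corr = 6.103 μm/a
Long-term exponent b (ISO 9224 Table 2, B1) = 0.813
  D(3) = 6.103 × 3^0.813 = 6.103 × 2.443 = 14.91 μm
  Mass loss = 14.91 μm × 7.14 g/cm³ = 106.4 g·m⁻²

D(3) = 106 g·m⁻²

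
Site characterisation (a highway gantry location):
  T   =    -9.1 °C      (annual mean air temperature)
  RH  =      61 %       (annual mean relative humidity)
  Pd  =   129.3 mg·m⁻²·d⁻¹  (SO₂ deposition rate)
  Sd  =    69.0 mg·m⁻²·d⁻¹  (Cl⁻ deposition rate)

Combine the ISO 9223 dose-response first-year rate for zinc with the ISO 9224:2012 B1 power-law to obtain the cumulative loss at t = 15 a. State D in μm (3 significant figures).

zinc: temperature factor f = +0.038·(-19.1) = -0.7258
  SO₂ term: 0.0129·129.3^0.44·exp(0.046·61-0.7258) = 0.8772
  Sd branch = 0.0175·Sd^0.57·e^(0.008·RH+0.085·T) = 0.147 μm/a
  r_corr = 0.8772 + 0.147 = 1.024 μm/a
Long-term exponent b (ISO 9224 Table 2, B1) = 0.813
  D(15) = 1.024 × 15^0.813 = 1.024 × 9.04 = 9.259 μm

D(15) = 9.26 μm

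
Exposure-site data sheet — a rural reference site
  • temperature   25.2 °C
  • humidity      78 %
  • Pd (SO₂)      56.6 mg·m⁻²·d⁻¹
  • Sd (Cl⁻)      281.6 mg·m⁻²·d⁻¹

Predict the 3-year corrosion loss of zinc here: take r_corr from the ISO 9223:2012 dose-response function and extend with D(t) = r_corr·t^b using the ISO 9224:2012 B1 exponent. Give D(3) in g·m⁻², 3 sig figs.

zinc: T>10 °C ⇒ hinge -0.071·(25.2−10) = -1.0792
  SO₂ term: 0.0129·56.6^0.44·exp(0.046·78-1.0792) = 0.9362
  Sd branch = 0.0175·Sd^0.57·e^(0.008·RH+0.085·T) = 6.928 μm/a
  sum: 0.9362 + 6.928 → r_corr = 7.864 μm/a
ISO 9224: D(t) = r_corr · t^b with b = 0.813 (zinc, B1)
  D(3) = 7.864 × 3^0.813 = 7.864 × 2.443 = 19.21 μm
  Mass loss = 19.21 μm × 7.14 g/cm³ = 137.2 g·m⁻²

D(3) = 137 g·m⁻²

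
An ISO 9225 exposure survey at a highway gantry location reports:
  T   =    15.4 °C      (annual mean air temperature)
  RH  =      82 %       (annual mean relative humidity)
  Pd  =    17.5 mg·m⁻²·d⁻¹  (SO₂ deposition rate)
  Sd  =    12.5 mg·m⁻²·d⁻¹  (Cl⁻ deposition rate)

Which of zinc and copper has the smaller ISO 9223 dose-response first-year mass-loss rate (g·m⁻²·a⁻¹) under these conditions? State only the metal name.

zinc: f(T) = -0.071·(T−10) [T>10 °C] = -0.3834
  SO₂ term: 0.0129·17.5^0.44·exp(0.046·82-0.3834) = 1.346
  Sd branch = 0.0175·Sd^0.57·e^(0.008·RH+0.085·T) = 0.5268 μm/a
  sum: 1.346 + 0.5268 → r_corr = 1.873 μm/a
  mass loss = 1.873 μm/a × 7.14 g/cm³ = 13.37 g·m⁻²·a⁻¹
copper: f(T) = -0.080·(T−10) [T>10 °C] = -0.4320
  SO₂ term: 0.0053·17.5^0.26·exp(0.059·82-0.4320) = 0.914
  Sd branch = 0.01025·Sd^0.27·e^(0.036·RH+0.049·T) = 0.8254 μm/a
  sum: 0.914 + 0.8254 → r_corr = 1.739 μm/a
  mass loss = 1.739 μm/a × 8.96 g/cm³ = 15.59 g·m⁻²·a⁻¹
Ordering by g·m⁻²·a⁻¹: copper (15.6) > zinc (13.4)

zinc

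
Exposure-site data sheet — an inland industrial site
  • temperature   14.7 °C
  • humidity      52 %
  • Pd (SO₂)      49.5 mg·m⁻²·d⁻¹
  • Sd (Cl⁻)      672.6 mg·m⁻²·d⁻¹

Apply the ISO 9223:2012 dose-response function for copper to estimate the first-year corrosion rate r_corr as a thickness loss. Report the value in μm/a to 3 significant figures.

r_corr = 1.01 μm/a

copper: temperature factor f = -0.080·(4.7) = -0.3760
  sulphur-dioxide contribution → 0.2158 μm/a
  chloride contribution → 0.7944 μm/a
  ⇒ r_corr(copper) = 1.01 μm/a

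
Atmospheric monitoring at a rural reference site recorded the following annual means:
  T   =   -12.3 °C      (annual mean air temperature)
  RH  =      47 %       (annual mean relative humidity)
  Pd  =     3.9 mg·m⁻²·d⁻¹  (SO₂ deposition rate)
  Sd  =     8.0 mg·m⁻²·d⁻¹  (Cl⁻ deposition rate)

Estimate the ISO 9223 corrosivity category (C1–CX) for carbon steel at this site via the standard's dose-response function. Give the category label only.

carbon steel: temperature factor f = +0.150·(-22.3) = -3.3450
  sulphur-dioxide contribution → 0.3242 μm/a
  chloride contribution → 1.068 μm/a
  total first-year rate 1.392 μm/a
Category bounds: 1.3…25 μm/a bracket r_corr ⇒ C2

C2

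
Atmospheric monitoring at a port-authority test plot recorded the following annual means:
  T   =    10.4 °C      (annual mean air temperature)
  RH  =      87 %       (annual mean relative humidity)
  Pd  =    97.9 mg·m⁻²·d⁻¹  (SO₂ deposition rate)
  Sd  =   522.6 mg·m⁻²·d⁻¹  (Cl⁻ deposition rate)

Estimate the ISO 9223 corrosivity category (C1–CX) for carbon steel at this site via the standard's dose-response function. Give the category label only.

carbon steel: f(T) = -0.054·(T−10) [T>10 °C] = -0.0216
  Pd branch = 1.77·Pd^0.52·e^(0.02·RH+f) = 107 μm/a
  Cl⁻ term: 0.102·522.6^0.62·exp(0.033·87+0.04·10.4) = 132.2
  sum: 107 + 132.2 → r_corr = 239.3 μm/a
Category bounds: 200…700 μm/a bracket r_corr ⇒ CX

CX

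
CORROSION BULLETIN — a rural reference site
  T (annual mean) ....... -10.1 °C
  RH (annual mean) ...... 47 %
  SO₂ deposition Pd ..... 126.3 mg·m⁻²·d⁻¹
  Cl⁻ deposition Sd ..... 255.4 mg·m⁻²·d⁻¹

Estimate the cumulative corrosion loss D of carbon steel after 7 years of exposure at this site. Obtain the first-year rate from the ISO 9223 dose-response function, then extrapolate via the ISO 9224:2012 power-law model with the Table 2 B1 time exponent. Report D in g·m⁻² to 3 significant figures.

carbon steel: temperature factor f = +0.150·(-20.1) = -3.0150
  Pd branch = 1.77·Pd^0.52·e^(0.02·RH+f) = 2.751 μm/a
  Sd branch = 0.102·Sd^0.62·e^(0.033·RH+0.04·T) = 9.982 μm/a
  sum: 2.751 + 9.982 → r_corr = 12.73 μm/a
Power-law: D(7) = r_corr · 7^0.523
  D(7) = 12.73 × 7^0.523 = 12.73 × 2.767 = 35.23 μm
  Mass loss = 35.23 μm × 7.85 g/cm³ = 276.6 g·m⁻²

D(7) = 277 g·m⁻²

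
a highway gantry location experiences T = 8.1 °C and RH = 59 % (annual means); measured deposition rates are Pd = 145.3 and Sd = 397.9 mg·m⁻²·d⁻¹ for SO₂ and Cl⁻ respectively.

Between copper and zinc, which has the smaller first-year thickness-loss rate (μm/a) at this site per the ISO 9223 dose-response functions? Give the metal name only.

copper: T≤10 °C ⇒ hinge +0.126·(8.1−10) = -0.2394
  Pd branch = 0.0053·Pd^0.26·e^(0.059·RH+f) = 0.4946 μm/a
  Sd branch = 0.01025·Sd^0.27·e^(0.036·RH+0.049·T) = 0.6419 μm/a
  r_corr = 0.4946 + 0.6419 = 1.137 μm/a
zinc: T≤10 °C ⇒ hinge +0.038·(8.1−10) = -0.0722
  Pd branch = 0.0129·Pd^0.44·e^(0.046·RH+f) = 1.619 μm/a
  Sd branch = 0.0175·Sd^0.57·e^(0.008·RH+0.085·T) = 1.694 μm/a
  r_corr = 1.619 + 1.694 = 3.313 μm/a
Ordering by μm/a: zinc (3.31) > copper (1.14)

copper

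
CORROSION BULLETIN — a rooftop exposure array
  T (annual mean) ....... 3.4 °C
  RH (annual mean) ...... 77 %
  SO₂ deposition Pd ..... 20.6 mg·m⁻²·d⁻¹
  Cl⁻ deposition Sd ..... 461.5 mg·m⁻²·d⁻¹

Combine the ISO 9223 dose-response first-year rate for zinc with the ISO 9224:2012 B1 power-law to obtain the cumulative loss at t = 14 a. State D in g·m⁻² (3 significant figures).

zinc: T≤10 °C ⇒ hinge +0.038·(3.4−10) = -0.2508
  Pd branch = 0.0129·Pd^0.44·e^(0.046·RH+f) = 1.312 μm/a
  Sd branch = 0.0175·Sd^0.57·e^(0.008·RH+0.085·T) = 1.428 μm/a
  sum: 1.312 + 1.428 → r_corr = 2.74 μm/a
ISO 9224: D(t) = r_corr · t^b with b = 0.813 (zinc, B1)
  D(14) = 2.74 × 14^0.813 = 2.74 × 8.547 = 23.42 μm
  Mass loss = 23.42 μm × 7.14 g/cm³ = 167.2 g·m⁻²

D(14) = 167 g·m⁻²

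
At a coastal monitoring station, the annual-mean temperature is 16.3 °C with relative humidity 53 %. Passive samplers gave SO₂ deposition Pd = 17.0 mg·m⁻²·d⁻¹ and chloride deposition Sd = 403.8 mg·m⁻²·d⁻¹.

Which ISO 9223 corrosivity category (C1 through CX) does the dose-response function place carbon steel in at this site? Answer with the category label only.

C4

carbon steel: T>10 °C ⇒ hinge -0.054·(16.3−10) = -0.3402
  sulphur-dioxide contribution → 15.86 μm/a
  chloride contribution → 46.47 μm/a
  total first-year rate 62.33 μm/a
Category bounds: 50…80 μm/a bracket r_corr ⇒ C4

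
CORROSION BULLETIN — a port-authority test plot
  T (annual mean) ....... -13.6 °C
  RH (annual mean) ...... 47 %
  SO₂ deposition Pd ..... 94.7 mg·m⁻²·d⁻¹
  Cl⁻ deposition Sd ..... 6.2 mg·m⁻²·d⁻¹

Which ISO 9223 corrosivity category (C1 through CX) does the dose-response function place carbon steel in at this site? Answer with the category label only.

C2

carbon steel: T≤10 °C ⇒ hinge +0.150·(-13.6−10) = -3.5400
  SO₂ term: 1.77·94.7^0.52·exp(0.02·47-3.5400) = 1.401
  Cl⁻ term: 0.102·6.2^0.62·exp(0.033·47+0.04·-13.6) = 0.8654
  r_corr = 1.401 + 0.8654 = 2.267 μm/a
2.27 μm/a falls in (1.3, 25] for carbon steel → category C2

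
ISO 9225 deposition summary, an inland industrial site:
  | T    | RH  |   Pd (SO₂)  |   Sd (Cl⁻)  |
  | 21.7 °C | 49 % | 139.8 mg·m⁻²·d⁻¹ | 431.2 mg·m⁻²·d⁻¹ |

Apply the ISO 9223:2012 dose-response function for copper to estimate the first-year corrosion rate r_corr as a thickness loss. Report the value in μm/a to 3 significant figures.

r_corr = 1.03 μm/a

copper: f(T) = -0.080·(T−10) [T>10 °C] = -0.9360
  sulphur-dioxide contribution → 0.1353 μm/a
  chloride contribution → 0.8912 μm/a
  total first-year rate 1.026 μm/a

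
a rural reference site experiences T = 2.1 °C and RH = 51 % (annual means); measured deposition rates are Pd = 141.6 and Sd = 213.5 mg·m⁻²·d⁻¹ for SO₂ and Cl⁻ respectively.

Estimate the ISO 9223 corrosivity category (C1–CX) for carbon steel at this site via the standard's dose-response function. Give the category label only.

carbon steel: temperature factor f = +0.150·(-7.9) = -1.1850
  SO₂ term: 1.77·141.6^0.52·exp(0.02·51-1.1850) = 19.72
  Sd branch = 0.102·Sd^0.62·e^(0.033·RH+0.04·T) = 16.6 μm/a
  sum: 19.72 + 16.6 → r_corr = 36.32 μm/a
36.3 μm/a falls in (25, 50] for carbon steel → category C3

C3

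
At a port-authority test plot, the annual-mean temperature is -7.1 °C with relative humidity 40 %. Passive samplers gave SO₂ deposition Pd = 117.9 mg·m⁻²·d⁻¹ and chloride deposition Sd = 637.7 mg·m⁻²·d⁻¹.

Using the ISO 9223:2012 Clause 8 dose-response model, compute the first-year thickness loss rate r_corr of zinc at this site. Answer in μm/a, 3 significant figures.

r_corr = 0.869 μm/a

zinc: temperature factor f = +0.038·(-17.1) = -0.6498
  sulphur-dioxide contribution → 0.3459 μm/a
  chloride contribution → 0.5231 μm/a
  ⇒ r_corr(zinc) = 0.869 μm/a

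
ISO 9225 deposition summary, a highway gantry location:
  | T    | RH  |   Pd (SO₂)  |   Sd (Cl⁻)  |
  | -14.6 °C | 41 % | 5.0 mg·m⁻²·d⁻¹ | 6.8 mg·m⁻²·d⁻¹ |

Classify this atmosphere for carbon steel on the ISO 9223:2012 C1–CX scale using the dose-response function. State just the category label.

C1

carbon steel: T≤10 °C ⇒ hinge +0.150·(-14.6−10) = -3.6900
  Pd branch = 1.77·Pd^0.52·e^(0.02·RH+f) = 0.2317 μm/a
  Cl⁻ term: 0.102·6.8^0.62·exp(0.033·41+0.04·-14.6) = 0.7223
  r_corr = 0.2317 + 0.7223 = 0.9541 μm/a
0.954 μm/a falls in (0, 1.3] for carbon steel → category C1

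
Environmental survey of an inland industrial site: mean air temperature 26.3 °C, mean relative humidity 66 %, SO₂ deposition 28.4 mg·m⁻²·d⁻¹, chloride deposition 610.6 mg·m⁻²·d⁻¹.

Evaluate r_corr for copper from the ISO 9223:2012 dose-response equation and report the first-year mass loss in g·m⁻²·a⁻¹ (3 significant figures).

r_corr = 21.8 g·m⁻²·a⁻¹

copper: T>10 °C ⇒ hinge -0.080·(26.3−10) = -1.3040
  SO₂ term: 0.0053·28.4^0.26·exp(0.059·66-1.3040) = 0.1686
  Cl⁻ term: 0.01025·610.6^0.27·exp(0.036·66+0.049·26.3) = 2.262
  r_corr = 0.1686 + 2.262 = 2.43 μm/a
Convert to mass loss: 2.43 μm/a × 8.96 g/cm³ = 21.78 g·m⁻²·a⁻¹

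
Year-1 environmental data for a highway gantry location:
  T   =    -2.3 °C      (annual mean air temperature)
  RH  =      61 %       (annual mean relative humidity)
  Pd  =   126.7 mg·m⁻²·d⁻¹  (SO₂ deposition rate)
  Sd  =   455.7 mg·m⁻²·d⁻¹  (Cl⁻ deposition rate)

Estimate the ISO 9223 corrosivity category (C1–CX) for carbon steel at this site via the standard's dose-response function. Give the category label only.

C3

carbon steel: f(T) = +0.150·(T−10) [T≤10 °C] = -1.8450
  sulphur-dioxide contribution → 11.75 μm/a
  chloride contribution → 30.99 μm/a
  total first-year rate 42.74 μm/a
42.7 μm/a falls in (25, 50] for carbon steel → category C3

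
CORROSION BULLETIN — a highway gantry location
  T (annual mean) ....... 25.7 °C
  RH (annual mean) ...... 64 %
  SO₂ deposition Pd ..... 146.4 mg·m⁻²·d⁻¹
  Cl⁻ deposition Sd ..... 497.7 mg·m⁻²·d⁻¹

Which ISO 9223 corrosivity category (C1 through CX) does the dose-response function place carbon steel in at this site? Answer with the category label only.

C5

carbon steel: temperature factor f = -0.054·(15.7) = -0.8478
  sulphur-dioxide contribution → 36.45 μm/a
  chloride contribution → 110.8 μm/a
  total first-year rate 147.2 μm/a
147 μm/a falls in (80, 200] for carbon steel → category C5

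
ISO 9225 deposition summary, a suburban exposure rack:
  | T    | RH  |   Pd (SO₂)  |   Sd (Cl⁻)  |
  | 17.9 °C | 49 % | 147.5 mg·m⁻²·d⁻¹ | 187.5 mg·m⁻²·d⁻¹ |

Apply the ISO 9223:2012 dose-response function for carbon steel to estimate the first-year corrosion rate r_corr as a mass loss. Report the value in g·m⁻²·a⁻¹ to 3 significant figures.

r_corr = 536 g·m⁻²·a⁻¹

carbon steel: f(T) = -0.054·(T−10) [T>10 °C] = -0.4266
  SO₂ term: 1.77·147.5^0.52·exp(0.02·49-0.4266) = 41.31
  Sd branch = 0.102·Sd^0.62·e^(0.033·RH+0.04·T) = 26.98 μm/a
  r_corr = 41.31 + 26.98 = 68.29 μm/a
Convert to mass loss: 68.29 μm/a × 7.85 g/cm³ = 536.1 g·m⁻²·a⁻¹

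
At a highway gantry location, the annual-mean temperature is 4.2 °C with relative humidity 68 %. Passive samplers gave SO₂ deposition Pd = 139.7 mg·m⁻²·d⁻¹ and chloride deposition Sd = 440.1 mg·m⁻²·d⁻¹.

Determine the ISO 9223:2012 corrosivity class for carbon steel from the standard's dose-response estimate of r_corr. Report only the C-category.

carbon steel: T≤10 °C ⇒ hinge +0.150·(4.2−10) = -0.8700
  sulphur-dioxide contribution → 37.69 μm/a
  chloride contribution → 49.56 μm/a
  ⇒ r_corr(carbon steel) = 87.25 μm/a
Category bounds: 80…200 μm/a bracket r_corr ⇒ C5

C5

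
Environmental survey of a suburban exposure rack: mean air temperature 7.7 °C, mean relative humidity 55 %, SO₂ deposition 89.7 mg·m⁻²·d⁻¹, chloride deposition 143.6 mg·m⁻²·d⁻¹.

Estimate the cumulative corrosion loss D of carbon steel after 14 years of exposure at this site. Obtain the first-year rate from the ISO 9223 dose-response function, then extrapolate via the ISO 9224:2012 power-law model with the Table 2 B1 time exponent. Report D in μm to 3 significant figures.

D(14) = 229 μm

carbon steel: T≤10 °C ⇒ hinge +0.150·(7.7−10) = -0.3450
  sulphur-dioxide contribution → 39.02 μm/a
  chloride contribution → 18.54 μm/a
  total first-year rate 57.56 μm/a
Long-term exponent b (ISO 9224 Table 2, B1) = 0.523
  D(14) = 57.56 × 14^0.523 = 57.56 × 3.976 = 228.8 μm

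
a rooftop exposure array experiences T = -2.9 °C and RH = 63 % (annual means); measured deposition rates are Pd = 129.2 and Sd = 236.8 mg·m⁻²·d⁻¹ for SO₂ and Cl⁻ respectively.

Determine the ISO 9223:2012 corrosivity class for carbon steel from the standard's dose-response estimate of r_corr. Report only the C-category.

carbon steel: f(T) = +0.150·(T−10) [T≤10 °C] = -1.9350
  SO₂ term: 1.77·129.2^0.52·exp(0.02·63-1.9350) = 11.29
  Cl⁻ term: 0.102·236.8^0.62·exp(0.033·63+0.04·-2.9) = 21.54
  sum: 11.29 + 21.54 → r_corr = 32.83 μm/a
32.8 μm/a falls in (25, 50] for carbon steel → category C3

C3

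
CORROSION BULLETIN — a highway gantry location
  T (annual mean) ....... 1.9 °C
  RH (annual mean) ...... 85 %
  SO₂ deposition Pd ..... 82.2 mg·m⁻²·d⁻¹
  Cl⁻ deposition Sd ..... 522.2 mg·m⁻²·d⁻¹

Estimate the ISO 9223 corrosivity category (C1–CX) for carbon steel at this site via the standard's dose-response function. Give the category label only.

carbon steel: f(T) = +0.150·(T−10) [T≤10 °C] = -1.2150
  Pd branch = 1.77·Pd^0.52·e^(0.02·RH+f) = 28.47 μm/a
  Sd branch = 0.102·Sd^0.62·e^(0.033·RH+0.04·T) = 88.08 μm/a
  sum: 28.47 + 88.08 → r_corr = 116.5 μm/a
Category bounds: 80…200 μm/a bracket r_corr ⇒ C5

C5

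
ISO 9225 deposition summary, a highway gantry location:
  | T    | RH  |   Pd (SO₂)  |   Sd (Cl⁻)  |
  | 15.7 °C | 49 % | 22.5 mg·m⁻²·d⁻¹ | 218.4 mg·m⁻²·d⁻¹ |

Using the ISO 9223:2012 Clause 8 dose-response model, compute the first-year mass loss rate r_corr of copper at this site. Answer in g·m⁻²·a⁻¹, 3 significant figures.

copper: f(T) = -0.080·(T−10) [T>10 °C] = -0.4560
  SO₂ term: 0.0053·22.5^0.26·exp(0.059·49-0.4560) = 0.1359
  Cl⁻ term: 0.01025·218.4^0.27·exp(0.036·49+0.049·15.7) = 0.5527
  sum: 0.1359 + 0.5527 → r_corr = 0.6887 μm/a
Convert to mass loss: 0.6887 μm/a × 8.96 g/cm³ = 6.171 g·m⁻²·a⁻¹

r_corr = 6.17 g·m⁻²·a⁻¹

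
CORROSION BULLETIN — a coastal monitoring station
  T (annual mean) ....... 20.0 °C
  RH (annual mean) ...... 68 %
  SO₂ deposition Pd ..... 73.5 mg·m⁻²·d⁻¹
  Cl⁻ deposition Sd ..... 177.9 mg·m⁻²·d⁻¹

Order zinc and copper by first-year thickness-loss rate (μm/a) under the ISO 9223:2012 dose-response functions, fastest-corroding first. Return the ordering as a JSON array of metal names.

zinc: f(T) = -0.071·(T−10) [T>10 °C] = -0.7100
  sulphur-dioxide contribution → 0.9591 μm/a
  chloride contribution → 3.164 μm/a
  ⇒ r_corr(zinc) = 4.123 μm/a
copper: temperature factor f = -0.080·(10.0) = -0.8000
  sulphur-dioxide contribution → 0.4022 μm/a
  chloride contribution → 1.279 μm/a
  total first-year rate 1.682 μm/a
Ordering by μm/a: zinc (4.12) > copper (1.68)

["zinc", "copper"]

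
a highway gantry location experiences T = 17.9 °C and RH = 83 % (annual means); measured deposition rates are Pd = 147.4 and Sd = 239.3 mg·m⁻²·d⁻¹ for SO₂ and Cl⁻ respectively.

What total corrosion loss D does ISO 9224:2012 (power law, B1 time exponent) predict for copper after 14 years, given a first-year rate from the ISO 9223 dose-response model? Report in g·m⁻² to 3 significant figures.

copper: temperature factor f = -0.080·(7.9) = -0.6320
  sulphur-dioxide contribution → 1.382 μm/a
  chloride contribution → 2.146 μm/a
  ⇒ r_corr(copper) = 3.528 μm/a
ISO 9224: D(t) = r_corr · t^b with b = 0.667 (copper, B1)
  D(14) = 3.528 × 14^0.667 = 3.528 × 5.814 = 20.51 μm
  Mass loss = 20.51 μm × 8.96 g/cm³ = 183.8 g·m⁻²

D(14) = 184 g·m⁻²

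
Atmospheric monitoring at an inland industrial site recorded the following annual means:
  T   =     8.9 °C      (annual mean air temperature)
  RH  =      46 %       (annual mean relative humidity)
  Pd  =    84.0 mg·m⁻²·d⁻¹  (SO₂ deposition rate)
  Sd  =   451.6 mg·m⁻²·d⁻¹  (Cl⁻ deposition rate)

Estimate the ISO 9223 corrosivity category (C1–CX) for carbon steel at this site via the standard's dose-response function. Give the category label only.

C4

carbon steel: f(T) = +0.150·(T−10) [T≤10 °C] = -0.1650
  sulphur-dioxide contribution → 37.71 μm/a
  chloride contribution → 29.4 μm/a
  total first-year rate 67.12 μm/a
ISO 9223 Table 2 (carbon steel): 50 < 67.1 ≤ 80 μm/a ⇒ C4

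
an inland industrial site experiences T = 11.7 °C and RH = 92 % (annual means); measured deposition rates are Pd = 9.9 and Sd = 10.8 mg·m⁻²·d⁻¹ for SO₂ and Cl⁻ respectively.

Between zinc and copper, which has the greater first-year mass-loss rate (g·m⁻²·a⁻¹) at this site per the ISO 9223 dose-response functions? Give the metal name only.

copper

zinc: f(T) = -0.071·(T−10) [T>10 °C] = -0.1207
  sulphur-dioxide contribution → 2.159 μm/a
  chloride contribution → 0.3834 μm/a
  ⇒ r_corr(zinc) = 2.542 μm/a
  mass loss = 2.542 μm/a × 7.14 g/cm³ = 18.15 g·m⁻²·a⁻¹
copper: T>10 °C ⇒ hinge -0.080·(11.7−10) = -0.1360
  sulphur-dioxide contribution → 1.912 μm/a
  chloride contribution → 0.9487 μm/a
  total first-year rate 2.86 μm/a
  mass loss = 2.86 μm/a × 8.96 g/cm³ = 25.63 g·m⁻²·a⁻¹
Ordering by g·m⁻²·a⁻¹: copper (25.6) > zinc (18.2)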